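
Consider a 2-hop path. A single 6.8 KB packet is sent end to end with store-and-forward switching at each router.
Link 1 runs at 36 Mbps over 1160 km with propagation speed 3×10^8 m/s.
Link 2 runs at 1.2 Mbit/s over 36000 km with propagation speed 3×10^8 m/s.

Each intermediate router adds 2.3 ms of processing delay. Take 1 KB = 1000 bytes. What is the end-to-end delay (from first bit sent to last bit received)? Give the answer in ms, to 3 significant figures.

173 ms

L = 54400 bits.
Transmission delays (L/R per hop): 1.51111, 45.3333 ms; sum = 46.8444 ms.
Propagation delays (d/s per hop): 3.86667, 120 ms; sum = 123.867 ms.
Processing at 1 router(s): 1 × 2.3 ms = 2.3 ms.
End-to-end = 173 ms.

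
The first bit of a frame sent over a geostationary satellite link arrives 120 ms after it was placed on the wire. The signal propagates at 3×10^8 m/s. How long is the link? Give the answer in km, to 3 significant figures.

36000 km

d = s × t_prop = 300000000 × 0.12 = 36000 km.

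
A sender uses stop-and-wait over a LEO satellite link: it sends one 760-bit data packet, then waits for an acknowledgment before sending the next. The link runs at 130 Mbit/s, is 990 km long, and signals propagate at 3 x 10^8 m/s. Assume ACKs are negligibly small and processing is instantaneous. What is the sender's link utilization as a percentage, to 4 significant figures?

t_tx = L/R = 760/130000000 = 5.84615e-06 s.
t_prop = 990000/300000000 = 0.0033 s; RTT = 0.0066 s.
Cycle = t_tx + RTT = 0.00660585 s.
Utilization = t_tx / cycle = 5.84615e-06/0.00660585 = 0.08850 %.

0.08850 %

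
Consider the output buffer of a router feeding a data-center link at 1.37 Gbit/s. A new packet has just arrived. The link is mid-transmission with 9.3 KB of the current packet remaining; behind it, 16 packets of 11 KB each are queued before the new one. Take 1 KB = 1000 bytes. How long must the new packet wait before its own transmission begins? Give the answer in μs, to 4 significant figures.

Each queued packet: L/R = 88000/1370000000 = 64.2336 μs.
16 queued → 1027.74 μs.
Plus remaining 74400 bits of current packet: 54.3066 μs.
Queuing delay = 1082 μs.

1082 μs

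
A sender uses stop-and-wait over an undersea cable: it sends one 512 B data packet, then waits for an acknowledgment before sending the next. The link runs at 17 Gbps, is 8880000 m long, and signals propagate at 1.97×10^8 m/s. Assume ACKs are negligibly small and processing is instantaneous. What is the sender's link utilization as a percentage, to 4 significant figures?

0.0002673 %

t_tx = L/R = 4096/17000000000 = 2.40941e-07 s.
t_prop = 8880000/197000000 = 0.0450761 s; RTT = 0.0901523 s.
Cycle = t_tx + RTT = 0.0901525 s.
Utilization = t_tx / cycle = 2.40941e-07/0.0901525 = 0.0002673 %.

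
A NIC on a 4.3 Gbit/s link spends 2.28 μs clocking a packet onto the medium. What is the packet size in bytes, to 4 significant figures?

1226 bytes

L = R × t_tx = 4300000000 b/s × 2.28e-06 s = 9804 bits.
In bytes: 9804 / 8 = 1226 bytes.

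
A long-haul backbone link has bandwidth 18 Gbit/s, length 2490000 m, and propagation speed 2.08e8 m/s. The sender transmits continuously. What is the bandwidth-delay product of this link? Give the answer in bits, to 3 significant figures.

215000000 bits

Propagation delay = 2490000 / 208000000 = 0.0119712 s.
BDP = R × t_prop = 18000000000 × 0.0119712 = 215481000 bits.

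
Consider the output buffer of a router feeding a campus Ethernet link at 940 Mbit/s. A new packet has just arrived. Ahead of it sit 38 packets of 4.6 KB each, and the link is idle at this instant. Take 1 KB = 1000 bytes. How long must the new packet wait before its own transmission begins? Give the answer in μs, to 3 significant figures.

1490 μs

Each queued packet: L/R = 36800/940000000 = 39.1489 μs.
38 queued → 1487.66 μs.
Queuing delay = 1490 μs.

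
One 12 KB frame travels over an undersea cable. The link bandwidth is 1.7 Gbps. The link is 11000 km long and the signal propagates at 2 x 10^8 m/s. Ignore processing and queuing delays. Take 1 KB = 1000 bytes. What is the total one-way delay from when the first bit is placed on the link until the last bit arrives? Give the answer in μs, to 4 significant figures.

L = 96000 bits.
Transmission delay = L/R = 96000 / 1700000000 = 56.4706 μs.
Propagation delay = d/s = 11000000 m / 200000000 m/s = 55000 μs.
Total = 55060 μs.

55060 μs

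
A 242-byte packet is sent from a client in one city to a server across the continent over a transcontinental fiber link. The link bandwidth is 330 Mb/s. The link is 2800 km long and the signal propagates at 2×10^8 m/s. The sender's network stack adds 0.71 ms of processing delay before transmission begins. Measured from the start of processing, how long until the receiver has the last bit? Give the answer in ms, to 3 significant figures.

L = 242 × 8 = 1936 bits.
Transmission delay = L/R = 1936 / 330000000 = 0.00586667 ms.
Propagation delay = d/s = 2800000 m / 200000000 m/s = 14 ms.
Plus processing delay 0.71 ms = 0.71 ms.
Total = 14.7 ms.

14.7 ms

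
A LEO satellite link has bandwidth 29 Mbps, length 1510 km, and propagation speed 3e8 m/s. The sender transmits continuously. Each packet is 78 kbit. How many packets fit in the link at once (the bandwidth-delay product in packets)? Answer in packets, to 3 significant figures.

Propagation delay = 1510000 / 300000000 = 0.00503333 s.
BDP = R × t_prop = 29000000 × 0.00503333 = 145967 bits.
In packets of 78000 bits: 1.87 packets.

1.87 packets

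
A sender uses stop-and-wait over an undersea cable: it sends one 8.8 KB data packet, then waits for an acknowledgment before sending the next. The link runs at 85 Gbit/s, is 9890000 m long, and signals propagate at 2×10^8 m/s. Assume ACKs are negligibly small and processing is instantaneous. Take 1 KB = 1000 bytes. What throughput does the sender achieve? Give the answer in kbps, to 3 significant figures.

712 kbps

t_tx = L/R = 70400/85000000000 = 8.28235e-07 s.
t_prop = 9890000/200000000 = 0.04945 s; RTT = 0.0989 s.
Cycle = t_tx + RTT = 0.0989008 s.
Throughput = L / cycle = 70400 / 0.0989008 = 712 kbps.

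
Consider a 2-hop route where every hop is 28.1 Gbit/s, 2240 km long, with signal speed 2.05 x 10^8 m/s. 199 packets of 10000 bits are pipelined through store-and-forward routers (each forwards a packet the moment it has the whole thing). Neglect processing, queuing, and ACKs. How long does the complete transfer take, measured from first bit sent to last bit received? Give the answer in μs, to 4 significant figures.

Per-hop transmission t_tx = L/R = 10000/28100000000 = 0.355872 μs.
Per-hop propagation t_prop = 2240000/2.05e+08 = 10926.8 μs.
Pipeline fill: first packet needs 2·t_tx to clear all hops; remaining 198 packets each add one t_tx.
Total = (2+199-1)·t_tx + 2·t_prop = 200·0.355872 + 2·10926.8 = 21920 μs.

21920 μs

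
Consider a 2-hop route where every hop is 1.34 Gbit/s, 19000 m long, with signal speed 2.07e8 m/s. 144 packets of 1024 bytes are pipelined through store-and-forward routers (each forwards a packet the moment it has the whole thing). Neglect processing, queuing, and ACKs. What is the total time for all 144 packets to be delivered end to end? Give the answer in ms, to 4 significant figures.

Per-hop transmission t_tx = L/R = 8192/1340000000 = 0.00611343 ms.
Per-hop propagation t_prop = 19000/2.07e+08 = 0.0917874 ms.
Pipeline fill: first packet needs 2·t_tx to clear all hops; remaining 143 packets each add one t_tx.
Total = (2+144-1)·t_tx + 2·t_prop = 145·0.00611343 + 2·0.0917874 = 1.070 ms.

1.070 ms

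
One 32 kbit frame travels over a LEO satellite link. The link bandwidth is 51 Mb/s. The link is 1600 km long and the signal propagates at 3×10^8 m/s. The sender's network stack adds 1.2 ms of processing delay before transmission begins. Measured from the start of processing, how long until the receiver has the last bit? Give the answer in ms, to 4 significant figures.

7.161 ms

L = 32000 bits.
Transmission delay = L/R = 32000 / 51000000 = 0.627451 ms.
Propagation delay = d/s = 1600000 m / 300000000 m/s = 5.33333 ms.
Plus processing delay 1.2 ms = 1.2 ms.
Total = 7.161 ms.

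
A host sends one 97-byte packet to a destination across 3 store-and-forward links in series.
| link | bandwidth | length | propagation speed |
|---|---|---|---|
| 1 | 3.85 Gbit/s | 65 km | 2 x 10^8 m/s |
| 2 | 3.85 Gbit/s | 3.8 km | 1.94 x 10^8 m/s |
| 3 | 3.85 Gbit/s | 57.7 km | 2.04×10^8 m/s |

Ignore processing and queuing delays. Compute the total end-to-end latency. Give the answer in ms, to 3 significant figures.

L = 97 × 8 = 776 bits.
Transmission delay per hop = L/R = 776/3850000000 = 0.000201558 ms; 3 hops → 0.000604675 ms.
Propagation delays (d/s per hop): 0.325, 0.0195876, 0.282843 ms; sum = 0.627431 ms.
End-to-end = 0.628 ms.

0.628 ms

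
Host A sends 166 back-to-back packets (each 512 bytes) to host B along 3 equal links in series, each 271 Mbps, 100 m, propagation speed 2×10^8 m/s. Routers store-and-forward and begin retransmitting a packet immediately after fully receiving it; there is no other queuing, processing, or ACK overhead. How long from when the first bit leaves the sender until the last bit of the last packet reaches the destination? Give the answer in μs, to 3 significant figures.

2540 μs

Per-hop transmission t_tx = L/R = 4096/271000000 = 15.1144 μs.
Per-hop propagation t_prop = 100/200000000 = 0.5 μs.
Pipeline fill: first packet needs 3·t_tx to clear all hops; remaining 165 packets each add one t_tx.
Total = (3+166-1)·t_tx + 3·t_prop = 168·15.1144 + 3·0.5 = 2540 μs.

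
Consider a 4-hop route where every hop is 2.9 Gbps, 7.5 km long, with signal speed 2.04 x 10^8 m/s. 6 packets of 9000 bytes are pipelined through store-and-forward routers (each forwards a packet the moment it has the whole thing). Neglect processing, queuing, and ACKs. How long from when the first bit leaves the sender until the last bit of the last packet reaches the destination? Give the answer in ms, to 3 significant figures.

0.371 ms

Per-hop transmission t_tx = L/R = 72000/2900000000 = 0.0248276 ms.
Per-hop propagation t_prop = 7500/204000000 = 0.0367647 ms.
Pipeline fill: first packet needs 4·t_tx to clear all hops; remaining 5 packets each add one t_tx.
Total = (4+6-1)·t_tx + 4·t_prop = 9·0.0248276 + 4·0.0367647 = 0.371 ms.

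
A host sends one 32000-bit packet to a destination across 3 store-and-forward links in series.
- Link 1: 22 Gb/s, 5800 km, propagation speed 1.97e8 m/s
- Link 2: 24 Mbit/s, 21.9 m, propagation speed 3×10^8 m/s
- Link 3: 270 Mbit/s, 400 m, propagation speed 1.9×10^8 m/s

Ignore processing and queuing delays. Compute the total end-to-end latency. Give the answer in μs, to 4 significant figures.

Transmission delays (L/R per hop): 1.45455, 1333.33, 118.519 μs; sum = 1453.31 μs.
Propagation delays (d/s per hop): 29441.6, 0.073, 2.10526 μs; sum = 29443.8 μs.
End-to-end = 30900 μs.

30900 μs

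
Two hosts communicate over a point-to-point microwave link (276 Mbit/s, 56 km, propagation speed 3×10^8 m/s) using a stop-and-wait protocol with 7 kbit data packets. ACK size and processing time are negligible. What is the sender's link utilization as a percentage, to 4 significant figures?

6.361 %

t_tx = L/R = 7000/276000000 = 2.53623e-05 s.
t_prop = 56000/300000000 = 0.000186667 s; RTT = 0.000373333 s.
Cycle = t_tx + RTT = 0.000398696 s.
Utilization = t_tx / cycle = 2.53623e-05/0.000398696 = 6.361 %.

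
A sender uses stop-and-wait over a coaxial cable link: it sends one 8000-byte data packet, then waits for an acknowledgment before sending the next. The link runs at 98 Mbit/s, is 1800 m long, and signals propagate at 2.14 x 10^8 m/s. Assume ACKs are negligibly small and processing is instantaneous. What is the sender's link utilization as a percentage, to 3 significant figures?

t_tx = L/R = 64000/98000000 = 0.000653061 s.
t_prop = 1800/214000000 = 8.41121e-06 s; RTT = 1.68224e-05 s.
Cycle = t_tx + RTT = 0.000669884 s.
Utilization = t_tx / cycle = 0.000653061/0.000669884 = 97.5 %.

97.5 %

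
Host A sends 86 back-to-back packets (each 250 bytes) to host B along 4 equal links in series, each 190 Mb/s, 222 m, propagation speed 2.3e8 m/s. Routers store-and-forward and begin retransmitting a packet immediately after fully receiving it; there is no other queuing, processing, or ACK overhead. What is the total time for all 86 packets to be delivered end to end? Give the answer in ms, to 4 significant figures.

0.9407 ms

Per-hop transmission t_tx = L/R = 2000/190000000 = 0.0105263 ms.
Per-hop propagation t_prop = 222/2.3e+08 = 0.000965217 ms.
Pipeline fill: first packet needs 4·t_tx to clear all hops; remaining 85 packets each add one t_tx.
Total = (4+86-1)·t_tx + 4·t_prop = 89·0.0105263 + 4·0.000965217 = 0.9407 ms.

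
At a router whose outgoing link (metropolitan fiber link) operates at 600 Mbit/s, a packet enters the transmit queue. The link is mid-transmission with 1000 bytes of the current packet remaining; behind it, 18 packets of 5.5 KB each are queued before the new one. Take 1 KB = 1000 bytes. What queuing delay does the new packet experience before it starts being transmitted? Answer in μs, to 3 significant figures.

Each queued packet: L/R = 44000/600000000 = 73.3333 μs.
18 queued → 1320 μs.
Plus remaining 8000 bits of current packet: 13.3333 μs.
Queuing delay = 1330 μs.

1330 μs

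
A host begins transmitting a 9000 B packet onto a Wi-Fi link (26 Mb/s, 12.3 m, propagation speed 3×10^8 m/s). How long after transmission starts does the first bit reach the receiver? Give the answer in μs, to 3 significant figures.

First bit experiences only propagation delay: d/s = 12.3/300000000 = 0.0410 μs.

0.0410 μs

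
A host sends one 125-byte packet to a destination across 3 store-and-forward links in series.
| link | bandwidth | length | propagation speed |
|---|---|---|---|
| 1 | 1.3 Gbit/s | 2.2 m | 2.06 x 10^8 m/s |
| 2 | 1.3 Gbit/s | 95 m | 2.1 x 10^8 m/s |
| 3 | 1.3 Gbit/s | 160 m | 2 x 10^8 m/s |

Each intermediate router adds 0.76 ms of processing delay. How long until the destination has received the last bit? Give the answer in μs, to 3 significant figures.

L = 125 × 8 = 1000 bits.
Transmission delay per hop = L/R = 1000/1300000000 = 0.769231 μs; 3 hops → 2.30769 μs.
Propagation delays (d/s per hop): 0.0106796, 0.452381, 0.8 μs; sum = 1.26306 μs.
Processing at 2 router(s): 2 × 0.76 ms = 1520 μs.
End-to-end = 1520 μs.

1520 μs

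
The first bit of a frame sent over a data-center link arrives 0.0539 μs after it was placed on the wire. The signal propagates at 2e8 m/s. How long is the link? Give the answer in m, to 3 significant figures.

10.8 m

d = s × t_prop = 200000000 × 5.39e-08 = 10.8 m.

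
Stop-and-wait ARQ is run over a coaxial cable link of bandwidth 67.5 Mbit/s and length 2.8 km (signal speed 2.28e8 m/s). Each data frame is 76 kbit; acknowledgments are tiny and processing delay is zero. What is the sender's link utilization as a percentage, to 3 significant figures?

t_tx = L/R = 76000/67500000 = 0.00112593 s.
t_prop = 2800/2.28e+08 = 1.22807e-05 s; RTT = 2.45614e-05 s.
Cycle = t_tx + RTT = 0.00115049 s.
Utilization = t_tx / cycle = 0.00112593/0.00115049 = 97.9 %.

97.9 %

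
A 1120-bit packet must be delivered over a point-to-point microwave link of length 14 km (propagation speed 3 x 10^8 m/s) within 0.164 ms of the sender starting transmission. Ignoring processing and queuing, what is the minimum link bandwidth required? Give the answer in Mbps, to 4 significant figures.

9.545 Mbps

Propagation delay = 14000 / 300000000 = 0.0466667 ms.
Transmission budget = 0.164 − 0.0466667 = 0.117333 ms.
R ≥ L / t_tx = 1120 bits / 0.000117333 s = 9.545 Mbps.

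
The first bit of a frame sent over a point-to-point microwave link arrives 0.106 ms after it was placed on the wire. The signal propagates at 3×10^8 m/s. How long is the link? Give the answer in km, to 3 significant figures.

d = s × t_prop = 300000000 × 0.000106 = 31.8 km.

31.8 km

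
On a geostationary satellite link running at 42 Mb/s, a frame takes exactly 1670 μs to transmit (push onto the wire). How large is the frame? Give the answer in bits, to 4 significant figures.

L = R × t_tx = 42000000 b/s × 0.00167 s = 70140 bits.

70140 bits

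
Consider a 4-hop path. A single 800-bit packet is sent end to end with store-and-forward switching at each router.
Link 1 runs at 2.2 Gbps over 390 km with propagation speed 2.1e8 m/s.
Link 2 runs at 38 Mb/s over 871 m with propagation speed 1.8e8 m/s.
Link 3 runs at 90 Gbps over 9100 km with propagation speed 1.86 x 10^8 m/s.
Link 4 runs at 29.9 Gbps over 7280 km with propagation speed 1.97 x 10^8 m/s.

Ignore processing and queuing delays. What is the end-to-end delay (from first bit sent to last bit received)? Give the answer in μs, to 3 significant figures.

87800 μs

Transmission delays (L/R per hop): 0.363636, 21.0526, 0.00888889, 0.0267559 μs; sum = 21.4519 μs.
Propagation delays (d/s per hop): 1857.14, 4.83889, 48924.7, 36954.3 μs; sum = 87741 μs.
End-to-end = 87800 μs.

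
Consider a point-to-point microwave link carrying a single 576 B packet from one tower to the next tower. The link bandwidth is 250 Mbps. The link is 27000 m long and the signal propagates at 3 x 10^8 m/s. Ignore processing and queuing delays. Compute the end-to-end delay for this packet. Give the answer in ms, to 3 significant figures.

0.108 ms

L = 576 × 8 = 4608 bits.
Transmission delay = L/R = 4608 / 250000000 = 0.018432 ms.
Propagation delay = d/s = 27000 m / 300000000 m/s = 0.09 ms.
Total = 0.108 ms.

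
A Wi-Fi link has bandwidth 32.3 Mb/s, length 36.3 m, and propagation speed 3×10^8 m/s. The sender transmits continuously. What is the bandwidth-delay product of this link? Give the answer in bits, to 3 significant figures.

Propagation delay = 36.3 / 300000000 = 1.21e-07 s.
BDP = R × t_prop = 3.23e+07 × 1.21e-07 = 3.9083 bits.

3.91 bits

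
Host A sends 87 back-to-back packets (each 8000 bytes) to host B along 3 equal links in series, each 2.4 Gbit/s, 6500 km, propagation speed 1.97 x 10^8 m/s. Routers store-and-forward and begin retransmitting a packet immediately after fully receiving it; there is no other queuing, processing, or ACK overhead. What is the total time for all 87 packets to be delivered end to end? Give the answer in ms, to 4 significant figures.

Per-hop transmission t_tx = L/R = 64000/2400000000 = 0.0266667 ms.
Per-hop propagation t_prop = 6500000/197000000 = 32.9949 ms.
Pipeline fill: first packet needs 3·t_tx to clear all hops; remaining 86 packets each add one t_tx.
Total = (3+87-1)·t_tx + 3·t_prop = 89·0.0266667 + 3·32.9949 = 101.4 ms.

101.4 ms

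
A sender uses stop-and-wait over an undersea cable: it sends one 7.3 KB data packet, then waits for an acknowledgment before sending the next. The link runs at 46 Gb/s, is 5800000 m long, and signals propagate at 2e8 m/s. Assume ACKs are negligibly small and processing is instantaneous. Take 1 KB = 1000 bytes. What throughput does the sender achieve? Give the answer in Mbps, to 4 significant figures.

t_tx = L/R = 58400/46000000000 = 1.26957e-06 s.
t_prop = 5800000/200000000 = 0.029 s; RTT = 0.058 s.
Cycle = t_tx + RTT = 0.0580013 s.
Throughput = L / cycle = 58400 / 0.0580013 = 1.007 Mbps.

1.007 Mbps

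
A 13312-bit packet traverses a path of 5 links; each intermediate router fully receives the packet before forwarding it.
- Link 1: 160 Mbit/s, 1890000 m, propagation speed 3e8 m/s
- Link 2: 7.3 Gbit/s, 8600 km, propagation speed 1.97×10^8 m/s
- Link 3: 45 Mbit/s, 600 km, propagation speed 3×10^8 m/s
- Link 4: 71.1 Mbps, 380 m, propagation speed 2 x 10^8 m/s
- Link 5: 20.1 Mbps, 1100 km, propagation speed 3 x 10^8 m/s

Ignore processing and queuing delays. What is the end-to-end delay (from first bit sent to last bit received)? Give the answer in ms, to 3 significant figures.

56.9 ms

Transmission delays (L/R per hop): 0.0832, 0.00182356, 0.295822, 0.187229, 0.662289 ms; sum = 1.23036 ms.
Propagation delays (d/s per hop): 6.3, 43.6548, 2, 0.0019, 3.66667 ms; sum = 55.6234 ms.
End-to-end = 56.9 ms.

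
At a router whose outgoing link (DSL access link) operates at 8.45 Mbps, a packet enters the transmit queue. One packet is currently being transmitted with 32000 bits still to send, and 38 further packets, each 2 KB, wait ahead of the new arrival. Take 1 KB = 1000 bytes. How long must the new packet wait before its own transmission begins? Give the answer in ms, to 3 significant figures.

Each queued packet: L/R = 16000/8450000 = 1.89349 ms.
38 queued → 71.9527 ms.
Plus remaining 32000 bits of current packet: 3.78698 ms.
Queuing delay = 75.7 ms.

75.7 ms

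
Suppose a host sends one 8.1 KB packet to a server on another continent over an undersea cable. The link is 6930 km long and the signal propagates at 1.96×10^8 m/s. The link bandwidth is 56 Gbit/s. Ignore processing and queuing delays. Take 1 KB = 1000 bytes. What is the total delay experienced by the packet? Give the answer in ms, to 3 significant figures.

L = 64800 bits.
Transmission delay = L/R = 64800 / 56000000000 = 0.00115714 ms.
Propagation delay = d/s = 6930000 m / 196000000 m/s = 35.3571 ms.
Total = 35.4 ms.

35.4 ms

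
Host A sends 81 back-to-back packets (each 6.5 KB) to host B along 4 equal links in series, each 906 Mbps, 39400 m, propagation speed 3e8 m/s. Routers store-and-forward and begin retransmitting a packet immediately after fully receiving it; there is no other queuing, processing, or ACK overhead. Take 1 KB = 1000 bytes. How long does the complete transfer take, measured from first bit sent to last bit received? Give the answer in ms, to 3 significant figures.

Per-hop transmission t_tx = L/R = 52000/906000000 = 0.0573951 ms.
Per-hop propagation t_prop = 39400/300000000 = 0.131333 ms.
Pipeline fill: first packet needs 4·t_tx to clear all hops; remaining 80 packets each add one t_tx.
Total = (4+81-1)·t_tx + 4·t_prop = 84·0.0573951 + 4·0.131333 = 5.35 ms.

5.35 ms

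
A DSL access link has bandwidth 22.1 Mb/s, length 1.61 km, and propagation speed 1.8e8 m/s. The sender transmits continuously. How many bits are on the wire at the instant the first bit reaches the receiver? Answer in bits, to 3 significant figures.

198 bits

Propagation delay = 1610 / 180000000 = 8.94444e-06 s.
BDP = R × t_prop = 22100000 × 8.94444e-06 = 197.672 bits.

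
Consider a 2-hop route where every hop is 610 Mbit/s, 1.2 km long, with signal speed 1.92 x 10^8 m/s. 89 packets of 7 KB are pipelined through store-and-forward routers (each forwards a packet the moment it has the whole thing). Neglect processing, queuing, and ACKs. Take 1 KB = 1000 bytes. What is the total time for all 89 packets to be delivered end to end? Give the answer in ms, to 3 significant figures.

8.27 ms

Per-hop transmission t_tx = L/R = 56000/610000000 = 0.0918033 ms.
Per-hop propagation t_prop = 1200/192000000 = 0.00625 ms.
Pipeline fill: first packet needs 2·t_tx to clear all hops; remaining 88 packets each add one t_tx.
Total = (2+89-1)·t_tx + 2·t_prop = 90·0.0918033 + 2·0.00625 = 8.27 ms.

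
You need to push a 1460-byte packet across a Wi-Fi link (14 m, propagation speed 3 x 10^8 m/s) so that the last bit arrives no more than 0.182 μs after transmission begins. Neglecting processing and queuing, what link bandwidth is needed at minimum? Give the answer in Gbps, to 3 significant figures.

L = 11680 bits.
Propagation delay = 14 / 300000000 = 0.0466667 μs.
Transmission budget = 0.182 − 0.0466667 = 0.135333 μs.
R ≥ L / t_tx = 11680 bits / 1.35333e-07 s = 86.3 Gbps.

86.3 Gbps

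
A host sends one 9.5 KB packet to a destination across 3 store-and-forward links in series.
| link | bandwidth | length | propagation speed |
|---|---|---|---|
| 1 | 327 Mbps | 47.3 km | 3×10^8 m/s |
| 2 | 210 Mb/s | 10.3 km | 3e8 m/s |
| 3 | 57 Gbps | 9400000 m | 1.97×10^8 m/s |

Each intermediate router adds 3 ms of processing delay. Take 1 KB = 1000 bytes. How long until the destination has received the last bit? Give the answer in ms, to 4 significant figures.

54.50 ms

L = 76000 bits.
Transmission delays (L/R per hop): 0.232416, 0.361905, 0.00133333 ms; sum = 0.595654 ms.
Propagation delays (d/s per hop): 0.157667, 0.0343333, 47.7157 ms; sum = 47.9077 ms.
Processing at 2 router(s): 2 × 3 ms = 6 ms.
End-to-end = 54.50 ms.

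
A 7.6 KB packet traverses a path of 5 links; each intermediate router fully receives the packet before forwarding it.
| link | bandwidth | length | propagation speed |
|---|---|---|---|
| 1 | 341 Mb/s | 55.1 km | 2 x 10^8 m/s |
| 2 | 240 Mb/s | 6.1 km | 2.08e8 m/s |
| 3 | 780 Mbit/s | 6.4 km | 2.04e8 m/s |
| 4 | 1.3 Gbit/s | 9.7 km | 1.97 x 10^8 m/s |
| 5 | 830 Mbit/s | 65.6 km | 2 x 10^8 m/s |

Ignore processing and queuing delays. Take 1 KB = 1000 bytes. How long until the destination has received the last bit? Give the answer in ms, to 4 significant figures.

1.343 ms

L = 60800 bits.
Transmission delays (L/R per hop): 0.178299, 0.253333, 0.0779487, 0.0467692, 0.073253 ms; sum = 0.629603 ms.
Propagation delays (d/s per hop): 0.2755, 0.0293269, 0.0313725, 0.0492386, 0.328 ms; sum = 0.713438 ms.
End-to-end = 1.343 ms.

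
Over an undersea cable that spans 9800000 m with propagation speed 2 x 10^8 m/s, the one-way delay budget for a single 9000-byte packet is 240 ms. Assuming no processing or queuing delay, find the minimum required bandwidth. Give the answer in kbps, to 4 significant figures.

L = 72000 bits.
Propagation delay = 9800000 / 200000000 = 49 ms.
Transmission budget = 240 − 49 = 191 ms.
R ≥ L / t_tx = 72000 bits / 0.191 s = 377.0 kbps.

377.0 kbps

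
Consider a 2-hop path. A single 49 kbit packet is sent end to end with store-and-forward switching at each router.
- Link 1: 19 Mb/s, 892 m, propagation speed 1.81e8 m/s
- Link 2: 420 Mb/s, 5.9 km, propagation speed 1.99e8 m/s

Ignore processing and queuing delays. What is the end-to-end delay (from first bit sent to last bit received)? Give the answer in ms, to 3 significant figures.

L = 49000 bits.
Transmission delays (L/R per hop): 2.57895, 0.116667 ms; sum = 2.69561 ms.
Propagation delays (d/s per hop): 0.00492818, 0.0296482 ms; sum = 0.0345764 ms.
End-to-end = 2.73 ms.

2.73 ms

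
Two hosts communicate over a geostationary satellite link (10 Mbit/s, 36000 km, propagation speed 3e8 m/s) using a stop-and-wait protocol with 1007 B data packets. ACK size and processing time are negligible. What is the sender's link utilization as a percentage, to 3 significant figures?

0.335 %

t_tx = L/R = 8056/10000000 = 0.0008056 s.
t_prop = 36000000/300000000 = 0.12 s; RTT = 0.24 s.
Cycle = t_tx + RTT = 0.240806 s.
Utilization = t_tx / cycle = 0.0008056/0.240806 = 0.335 %.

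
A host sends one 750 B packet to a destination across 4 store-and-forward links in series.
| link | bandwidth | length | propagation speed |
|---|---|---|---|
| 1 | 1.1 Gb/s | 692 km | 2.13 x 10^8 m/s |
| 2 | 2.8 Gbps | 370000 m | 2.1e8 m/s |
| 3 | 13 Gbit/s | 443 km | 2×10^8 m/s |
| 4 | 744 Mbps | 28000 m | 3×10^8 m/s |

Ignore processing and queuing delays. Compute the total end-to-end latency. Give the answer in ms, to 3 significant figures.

7.34 ms

L = 750 × 8 = 6000 bits.
Transmission delays (L/R per hop): 0.00545455, 0.00214286, 0.000461538, 0.00806452 ms; sum = 0.0161235 ms.
Propagation delays (d/s per hop): 3.24883, 1.7619, 2.215, 0.0933333 ms; sum = 7.31906 ms.
End-to-end = 7.34 ms.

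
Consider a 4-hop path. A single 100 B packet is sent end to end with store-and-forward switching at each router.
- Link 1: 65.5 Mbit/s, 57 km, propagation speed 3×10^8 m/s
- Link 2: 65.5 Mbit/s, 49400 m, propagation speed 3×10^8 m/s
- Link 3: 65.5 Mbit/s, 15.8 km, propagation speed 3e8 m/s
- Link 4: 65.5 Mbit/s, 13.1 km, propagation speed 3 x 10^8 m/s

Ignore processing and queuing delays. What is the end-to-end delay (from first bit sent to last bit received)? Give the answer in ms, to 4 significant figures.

0.4999 ms

L = 100 × 8 = 800 bits.
Transmission delay per hop = L/R = 800/65500000 = 0.0122137 ms; 4 hops → 0.048855 ms.
Propagation delays (d/s per hop): 0.19, 0.164667, 0.0526667, 0.0436667 ms; sum = 0.451 ms.
End-to-end = 0.4999 ms.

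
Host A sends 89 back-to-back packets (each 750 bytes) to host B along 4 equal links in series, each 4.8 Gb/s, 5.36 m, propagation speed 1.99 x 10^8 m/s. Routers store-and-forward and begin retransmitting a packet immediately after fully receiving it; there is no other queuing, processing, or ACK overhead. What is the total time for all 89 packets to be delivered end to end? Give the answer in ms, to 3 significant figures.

0.115 ms

Per-hop transmission t_tx = L/R = 6000/4800000000 = 0.00125 ms.
Per-hop propagation t_prop = 5.36/199000000 = 2.69347e-05 ms.
Pipeline fill: first packet needs 4·t_tx to clear all hops; remaining 88 packets each add one t_tx.
Total = (4+89-1)·t_tx + 4·t_prop = 92·0.00125 + 4·2.69347e-05 = 0.115 ms.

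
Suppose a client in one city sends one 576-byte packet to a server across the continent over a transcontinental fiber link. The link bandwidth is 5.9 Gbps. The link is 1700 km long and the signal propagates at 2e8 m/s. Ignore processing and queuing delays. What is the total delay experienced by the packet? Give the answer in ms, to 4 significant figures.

L = 576 × 8 = 4608 bits.
Transmission delay = L/R = 4608 / 5900000000 = 0.000781017 ms.
Propagation delay = d/s = 1700000 m / 200000000 m/s = 8.5 ms.
Total = 8.501 ms.

8.501 ms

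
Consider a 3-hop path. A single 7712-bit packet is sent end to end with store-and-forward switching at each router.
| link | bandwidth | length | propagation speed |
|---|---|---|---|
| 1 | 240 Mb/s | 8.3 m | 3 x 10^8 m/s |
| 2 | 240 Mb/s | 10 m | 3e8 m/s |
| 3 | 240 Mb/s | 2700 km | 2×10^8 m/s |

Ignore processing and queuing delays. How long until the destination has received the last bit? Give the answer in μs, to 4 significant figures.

13600 μs

Transmission delay per hop = L/R = 7712/240000000 = 32.1333 μs; 3 hops → 96.4 μs.
Propagation delays (d/s per hop): 0.0276667, 0.0333333, 13500 μs; sum = 13500.1 μs.
End-to-end = 13600 μs.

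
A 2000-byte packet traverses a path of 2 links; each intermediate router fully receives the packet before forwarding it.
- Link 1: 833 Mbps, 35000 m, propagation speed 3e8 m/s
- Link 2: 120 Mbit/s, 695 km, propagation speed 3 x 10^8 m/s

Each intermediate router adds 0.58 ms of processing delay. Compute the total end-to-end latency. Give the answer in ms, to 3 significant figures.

3.17 ms

L = 2000 × 8 = 16000 bits.
Transmission delays (L/R per hop): 0.0192077, 0.133333 ms; sum = 0.152541 ms.
Propagation delays (d/s per hop): 0.116667, 2.31667 ms; sum = 2.43333 ms.
Processing at 1 router(s): 1 × 0.58 ms = 0.58 ms.
End-to-end = 3.17 ms.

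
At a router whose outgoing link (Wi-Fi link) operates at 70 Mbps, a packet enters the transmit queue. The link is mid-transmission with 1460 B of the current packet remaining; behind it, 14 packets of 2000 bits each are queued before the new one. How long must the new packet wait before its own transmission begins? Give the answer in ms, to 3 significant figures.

0.567 ms

Each queued packet: L/R = 2000/70000000 = 0.0285714 ms.
14 queued → 0.4 ms.
Plus remaining 11680 bits of current packet: 0.166857 ms.
Queuing delay = 0.567 ms.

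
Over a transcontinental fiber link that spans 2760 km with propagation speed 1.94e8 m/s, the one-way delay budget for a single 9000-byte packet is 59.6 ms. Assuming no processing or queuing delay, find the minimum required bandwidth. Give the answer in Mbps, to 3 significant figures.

L = 72000 bits.
Propagation delay = 2760000 / 194000000 = 14.2268 ms.
Transmission budget = 59.6 − 14.2268 = 45.3732 ms.
R ≥ L / t_tx = 72000 bits / 0.0453732 s = 1.59 Mbps.

1.59 Mbps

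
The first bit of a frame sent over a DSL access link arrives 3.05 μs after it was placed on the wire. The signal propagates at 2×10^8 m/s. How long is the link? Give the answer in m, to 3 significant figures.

d = s × t_prop = 200000000 × 3.05e-06 = 610 m.

610 m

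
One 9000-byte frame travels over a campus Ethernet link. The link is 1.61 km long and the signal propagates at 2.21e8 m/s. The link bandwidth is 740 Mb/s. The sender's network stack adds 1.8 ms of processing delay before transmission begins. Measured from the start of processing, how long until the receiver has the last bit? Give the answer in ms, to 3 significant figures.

1.90 ms

L = 9000 × 8 = 72000 bits.
Transmission delay = L/R = 72000 / 740000000 = 0.0972973 ms.
Propagation delay = d/s = 1610 m / 221000000 m/s = 0.00728507 ms.
Plus processing delay 1.8 ms = 1.8 ms.
Total = 1.90 ms.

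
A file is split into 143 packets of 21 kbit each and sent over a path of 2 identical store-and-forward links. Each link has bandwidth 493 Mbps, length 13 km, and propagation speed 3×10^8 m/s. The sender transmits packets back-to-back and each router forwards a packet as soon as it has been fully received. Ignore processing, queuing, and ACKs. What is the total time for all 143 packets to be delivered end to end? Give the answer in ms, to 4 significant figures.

6.221 ms

Per-hop transmission t_tx = L/R = 21000/493000000 = 0.0425963 ms.
Per-hop propagation t_prop = 13000/300000000 = 0.0433333 ms.
Pipeline fill: first packet needs 2·t_tx to clear all hops; remaining 142 packets each add one t_tx.
Total = (2+143-1)·t_tx + 2·t_prop = 144·0.0425963 + 2·0.0433333 = 6.221 ms.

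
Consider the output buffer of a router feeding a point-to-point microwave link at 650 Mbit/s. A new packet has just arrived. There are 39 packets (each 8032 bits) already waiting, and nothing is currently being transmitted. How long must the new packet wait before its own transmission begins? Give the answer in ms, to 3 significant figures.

0.482 ms

Each queued packet: L/R = 8032/650000000 = 0.0123569 ms.
39 queued → 0.48192 ms.
Queuing delay = 0.482 ms.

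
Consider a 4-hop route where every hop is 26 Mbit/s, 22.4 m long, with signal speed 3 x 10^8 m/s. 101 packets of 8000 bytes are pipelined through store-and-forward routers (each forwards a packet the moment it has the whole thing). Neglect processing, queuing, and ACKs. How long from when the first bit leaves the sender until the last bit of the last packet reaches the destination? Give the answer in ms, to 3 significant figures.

Per-hop transmission t_tx = L/R = 64000/26000000 = 2.46154 ms.
Per-hop propagation t_prop = 22.4/300000000 = 7.46667e-05 ms.
Pipeline fill: first packet needs 4·t_tx to clear all hops; remaining 100 packets each add one t_tx.
Total = (4+101-1)·t_tx + 4·t_prop = 104·2.46154 + 4·7.46667e-05 = 256 ms.

256 ms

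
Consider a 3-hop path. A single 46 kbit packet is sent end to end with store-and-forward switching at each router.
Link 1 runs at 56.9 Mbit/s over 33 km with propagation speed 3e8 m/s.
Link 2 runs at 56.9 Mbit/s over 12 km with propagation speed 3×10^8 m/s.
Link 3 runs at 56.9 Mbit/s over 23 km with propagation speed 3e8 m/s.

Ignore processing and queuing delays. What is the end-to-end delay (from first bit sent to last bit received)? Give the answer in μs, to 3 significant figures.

2650 μs

L = 46000 bits.
Transmission delay per hop = L/R = 46000/56900000 = 808.436 μs; 3 hops → 2425.31 μs.
Propagation delays (d/s per hop): 110, 40, 76.6667 μs; sum = 226.667 μs.
End-to-end = 2650 μs.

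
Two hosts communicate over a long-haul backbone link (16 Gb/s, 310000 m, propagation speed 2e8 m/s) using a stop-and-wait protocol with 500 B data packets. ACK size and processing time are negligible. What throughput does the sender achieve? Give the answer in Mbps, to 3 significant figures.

1.29 Mbps

t_tx = L/R = 4000/16000000000 = 2.5e-07 s.
t_prop = 310000/200000000 = 0.00155 s; RTT = 0.0031 s.
Cycle = t_tx + RTT = 0.00310025 s.
Throughput = L / cycle = 4000 / 0.00310025 = 1.29 Mbps.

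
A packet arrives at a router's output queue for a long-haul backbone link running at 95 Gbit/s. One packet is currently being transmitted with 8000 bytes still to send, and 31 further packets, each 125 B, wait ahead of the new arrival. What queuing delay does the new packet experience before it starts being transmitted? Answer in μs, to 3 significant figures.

1.00 μs

Each queued packet: L/R = 1000/95000000000 = 0.0105263 μs.
31 queued → 0.326316 μs.
Plus remaining 64000 bits of current packet: 0.673684 μs.
Queuing delay = 1.00 μs.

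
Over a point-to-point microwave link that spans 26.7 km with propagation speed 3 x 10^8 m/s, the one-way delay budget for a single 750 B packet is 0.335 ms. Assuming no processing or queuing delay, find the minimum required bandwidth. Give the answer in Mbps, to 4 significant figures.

24.39 Mbps

L = 6000 bits.
Propagation delay = 26700 / 300000000 = 0.089 ms.
Transmission budget = 0.335 − 0.089 = 0.246 ms.
R ≥ L / t_tx = 6000 bits / 0.000246 s = 24.39 Mbps.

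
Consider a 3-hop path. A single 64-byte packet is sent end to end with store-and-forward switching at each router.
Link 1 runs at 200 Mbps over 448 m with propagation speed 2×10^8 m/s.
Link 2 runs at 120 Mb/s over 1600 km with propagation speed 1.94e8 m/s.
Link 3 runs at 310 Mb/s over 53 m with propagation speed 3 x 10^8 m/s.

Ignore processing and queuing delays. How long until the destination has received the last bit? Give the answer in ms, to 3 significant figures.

L = 64 × 8 = 512 bits.
Transmission delays (L/R per hop): 0.00256, 0.00426667, 0.00165161 ms; sum = 0.00847828 ms.
Propagation delays (d/s per hop): 0.00224, 8.24742, 0.000176667 ms; sum = 8.24984 ms.
End-to-end = 8.26 ms.

8.26 ms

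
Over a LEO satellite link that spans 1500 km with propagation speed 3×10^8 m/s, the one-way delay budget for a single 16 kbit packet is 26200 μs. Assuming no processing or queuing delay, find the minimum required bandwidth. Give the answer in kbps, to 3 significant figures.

Propagation delay = 1500000 / 300000000 = 5000 μs.
Transmission budget = 26200 − 5000 = 21200 μs.
R ≥ L / t_tx = 16000 bits / 0.0212 s = 755 kbps.

755 kbps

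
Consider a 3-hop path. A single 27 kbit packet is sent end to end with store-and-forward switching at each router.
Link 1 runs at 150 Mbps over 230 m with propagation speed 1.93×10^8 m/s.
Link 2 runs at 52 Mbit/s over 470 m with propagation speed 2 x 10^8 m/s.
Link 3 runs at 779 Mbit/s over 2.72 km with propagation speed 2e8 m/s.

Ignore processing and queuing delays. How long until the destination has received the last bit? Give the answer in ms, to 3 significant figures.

0.751 ms

L = 27000 bits.
Transmission delays (L/R per hop): 0.18, 0.519231, 0.0346598 ms; sum = 0.733891 ms.
Propagation delays (d/s per hop): 0.00119171, 0.00235, 0.0136 ms; sum = 0.0171417 ms.
End-to-end = 0.751 ms.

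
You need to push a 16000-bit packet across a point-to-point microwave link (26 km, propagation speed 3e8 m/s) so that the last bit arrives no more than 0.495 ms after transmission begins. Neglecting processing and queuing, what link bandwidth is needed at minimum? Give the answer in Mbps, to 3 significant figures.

39.2 Mbps

Propagation delay = 26000 / 300000000 = 0.0866667 ms.
Transmission budget = 0.495 − 0.0866667 = 0.408333 ms.
R ≥ L / t_tx = 16000 bits / 0.000408333 s = 39.2 Mbps.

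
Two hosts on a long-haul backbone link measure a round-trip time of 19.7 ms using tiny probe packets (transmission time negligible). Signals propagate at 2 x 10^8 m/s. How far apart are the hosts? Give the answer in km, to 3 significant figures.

One-way propagation = RTT/2 = 9.85 ms.
d = s × t = 200000000 × 0.00985 = 1970 km.

1970 km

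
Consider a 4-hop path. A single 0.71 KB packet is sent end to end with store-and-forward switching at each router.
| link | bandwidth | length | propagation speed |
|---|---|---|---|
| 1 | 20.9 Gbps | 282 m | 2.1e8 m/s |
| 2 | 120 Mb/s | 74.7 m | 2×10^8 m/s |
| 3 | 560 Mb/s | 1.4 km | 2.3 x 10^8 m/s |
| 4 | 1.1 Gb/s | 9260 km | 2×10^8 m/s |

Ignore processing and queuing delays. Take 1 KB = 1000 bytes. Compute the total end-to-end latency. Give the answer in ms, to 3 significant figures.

L = 5680 bits.
Transmission delays (L/R per hop): 0.00027177, 0.0473333, 0.0101429, 0.00516364 ms; sum = 0.0629116 ms.
Propagation delays (d/s per hop): 0.00134286, 0.0003735, 0.00608696, 46.3 ms; sum = 46.3078 ms.
End-to-end = 46.4 ms.

46.4 ms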